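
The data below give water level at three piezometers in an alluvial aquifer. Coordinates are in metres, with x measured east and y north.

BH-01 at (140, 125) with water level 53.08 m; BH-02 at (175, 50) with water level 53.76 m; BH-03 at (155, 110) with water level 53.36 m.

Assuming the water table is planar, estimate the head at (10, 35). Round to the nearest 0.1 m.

Taking BH-01 as reference: BH-02−BH-01 = (35, -75, +0.68); BH-03−BH-01 = (15, -15, +0.28).
Solve a·Δx + b·Δy = Δh: det = 35·(-15) − 15·(-75) = 600.
∂h/∂x = [(+0.68)·(-15) − (+0.28)·(-75)] / 600 = +0.01800
∂h/∂y = [35·(+0.28) − 15·(+0.68)] / 600 = -0.0006667
h(10, 35) = 53.08 + (+0.01800)·(-130) + (-0.0006667)·(-90) = 53.08 -2.340 +0.060 = 50.800 m.

50.8 m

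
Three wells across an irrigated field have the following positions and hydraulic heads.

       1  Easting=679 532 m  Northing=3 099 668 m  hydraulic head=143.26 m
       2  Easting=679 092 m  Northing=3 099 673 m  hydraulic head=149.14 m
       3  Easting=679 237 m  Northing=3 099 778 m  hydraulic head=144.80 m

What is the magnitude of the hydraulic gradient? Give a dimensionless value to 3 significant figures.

0.0263

Taking 1 as reference: 2−1 = (-440, 5, +5.88); 3−1 = (-295, 110, +1.54).
Determinant of the coordinate differences = (-440)·110 − (-295)·5 = -46925.
∂h/∂x = [(+5.88)·110 − (+1.54)·5] / -46925 = -0.01362
∂h/∂y = [(-440)·(+1.54) − (-295)·(+5.88)] / -46925 = -0.02253
|∇h| = √(-0.01362² + -0.02253²) = 0.02633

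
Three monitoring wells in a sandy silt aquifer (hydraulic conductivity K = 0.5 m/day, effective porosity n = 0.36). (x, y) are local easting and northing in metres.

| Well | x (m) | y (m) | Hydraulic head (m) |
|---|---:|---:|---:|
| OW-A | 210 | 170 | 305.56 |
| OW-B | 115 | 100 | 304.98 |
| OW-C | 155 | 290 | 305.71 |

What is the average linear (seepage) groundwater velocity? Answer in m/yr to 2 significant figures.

Differences from OW-A: to OW-B (Δx, Δy, Δh) = (-95, -70, -0.58); to OW-C = (-55, 120, +0.15).
Determinant of the coordinate differences = (-95)·120 − (-55)·(-70) = -15250.
∂h/∂x = [(-0.58)·120 − (+0.15)·(-70)] / -15250 = +0.003875
∂h/∂y = [(-95)·(+0.15) − (-55)·(-0.58)] / -15250 = +0.003026
|∇h| = √(0.003875² + 0.003026²) = 0.004917
Seepage velocity v = K·i/n = 0.5 × 0.004917 / 0.36 = 0.006829 m/day = 2.494 m/yr.

2.5 m/yr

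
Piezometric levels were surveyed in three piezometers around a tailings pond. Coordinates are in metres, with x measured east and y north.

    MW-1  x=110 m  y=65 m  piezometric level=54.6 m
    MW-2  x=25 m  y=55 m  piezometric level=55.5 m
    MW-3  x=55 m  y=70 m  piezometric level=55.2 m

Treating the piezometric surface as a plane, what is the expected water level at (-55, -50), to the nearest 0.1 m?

Differences from MW-1: to MW-2 (Δx, Δy, Δh) = (-85, -10, +0.9); to MW-3 = (-55, 5, +0.6).
Determinant of the coordinate differences = (-85)·5 − (-55)·(-10) = -975.
∂h/∂x = [(+0.9)·5 − (+0.6)·(-10)] / -975 = -0.01077
∂h/∂y = [(-85)·(+0.6) − (-55)·(+0.9)] / -975 = +0.001538
h(-55, -50) = 54.6 + (-0.01077)·(-165) + (+0.001538)·(-115) = 54.6 +1.777 -0.177 = 56.200 m.

56.2 m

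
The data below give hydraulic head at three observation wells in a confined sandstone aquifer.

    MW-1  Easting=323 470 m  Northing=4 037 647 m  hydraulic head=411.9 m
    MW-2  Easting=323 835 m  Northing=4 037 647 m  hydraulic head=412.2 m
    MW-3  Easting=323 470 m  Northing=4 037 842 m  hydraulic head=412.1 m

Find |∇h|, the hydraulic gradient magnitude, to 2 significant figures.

∂h/∂x = (412.2 − 411.9) / (323835 − 323470) = +0.0008219
∂h/∂y = (412.1 − 411.9) / (4037842 − 4037647) = +0.001026
|∇h| = √(0.0008219² + 0.001026²) = 0.001315

0.0013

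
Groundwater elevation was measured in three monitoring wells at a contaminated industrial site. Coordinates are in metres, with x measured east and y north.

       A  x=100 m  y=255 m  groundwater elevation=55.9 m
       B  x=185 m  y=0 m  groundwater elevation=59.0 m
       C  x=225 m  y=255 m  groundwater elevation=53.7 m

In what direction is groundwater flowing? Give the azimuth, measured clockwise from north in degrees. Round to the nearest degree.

Three-point gradient (reference A): Δ to B = (85, -255, +3.1), Δ to C = (125, 0, -2.2).
∂h/∂x = -0.01760, ∂h/∂y = -0.01802 (det = 31875).
Flow direction (−∇h) has components (+0.01760 E, +0.01802 N).
Azimuth = atan2(E, N) = atan2(+0.01760, +0.01802) = 44.3° ≈ 044°.

044°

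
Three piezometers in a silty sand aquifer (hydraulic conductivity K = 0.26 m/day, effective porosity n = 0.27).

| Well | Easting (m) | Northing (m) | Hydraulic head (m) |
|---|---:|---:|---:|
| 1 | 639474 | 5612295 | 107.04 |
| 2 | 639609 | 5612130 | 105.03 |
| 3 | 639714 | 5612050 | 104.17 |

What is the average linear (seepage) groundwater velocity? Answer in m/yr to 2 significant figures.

Three-point gradient (reference 1): Δ to 2 = (135, -165, -2.01), Δ to 3 = (240, -245, -2.87).
∂h/∂x = +0.002897, ∂h/∂y = +0.01455 (det = 6525).
|∇h| = √(0.002897² + 0.01455²) = 0.01484
Seepage velocity v = K·i/n = 0.26 × 0.01484 / 0.27 = 0.01429 m/day = 5.219 m/yr.

5.2 m/yr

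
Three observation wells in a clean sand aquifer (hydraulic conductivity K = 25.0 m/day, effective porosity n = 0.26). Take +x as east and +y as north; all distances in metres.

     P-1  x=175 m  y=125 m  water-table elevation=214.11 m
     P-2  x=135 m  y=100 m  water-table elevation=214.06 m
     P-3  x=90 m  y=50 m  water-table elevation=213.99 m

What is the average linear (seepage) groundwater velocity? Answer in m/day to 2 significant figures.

0.10 m/day

Three-point gradient (reference P-1): Δ to P-2 = (-40, -25, -0.05), Δ to P-3 = (-85, -75, -0.12).
∂h/∂x = +0.0008571, ∂h/∂y = +0.0006286 (det = 875).
|∇h| = √(0.0008571² + 0.0006286²) = 0.001063
Seepage velocity v = K·i/n = 25.0 × 0.001063 / 0.26 = 0.1022 m/day.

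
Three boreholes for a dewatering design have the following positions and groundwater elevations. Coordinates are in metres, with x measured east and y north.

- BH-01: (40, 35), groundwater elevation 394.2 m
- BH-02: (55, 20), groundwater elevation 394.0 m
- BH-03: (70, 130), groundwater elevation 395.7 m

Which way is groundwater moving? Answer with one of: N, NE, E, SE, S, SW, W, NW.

Three-point gradient (reference BH-01): Δ to BH-02 = (15, -15, -0.2), Δ to BH-03 = (30, 95, +1.5).
∂h/∂x = +0.001867, ∂h/∂y = +0.01520 (det = 1875).
Flow = −∇h = (-0.001867 east, -0.01520 north), which points south.

S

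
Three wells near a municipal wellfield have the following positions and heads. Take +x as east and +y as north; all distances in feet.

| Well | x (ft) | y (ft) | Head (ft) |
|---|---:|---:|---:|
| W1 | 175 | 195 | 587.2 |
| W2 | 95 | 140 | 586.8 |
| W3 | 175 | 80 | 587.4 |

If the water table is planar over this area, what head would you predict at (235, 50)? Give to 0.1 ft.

Taking W1 as reference: W2−W1 = (-80, -55, -0.4); W3−W1 = (0, -115, +0.2).
Solve a·Δx + b·Δy = Δh: det = (-80)·(-115) − 0·(-55) = 9200.
∂h/∂x = [(-0.4)·(-115) − (+0.2)·(-55)] / 9200 = +0.006196
∂h/∂y = [(-80)·(+0.2) − 0·(-0.4)] / 9200 = -0.001739
h(235, 50) = 587.2 + (+0.006196)·(60) + (-0.001739)·(-145) = 587.2 +0.372 +0.252 = 587.824 ft.

587.8 ft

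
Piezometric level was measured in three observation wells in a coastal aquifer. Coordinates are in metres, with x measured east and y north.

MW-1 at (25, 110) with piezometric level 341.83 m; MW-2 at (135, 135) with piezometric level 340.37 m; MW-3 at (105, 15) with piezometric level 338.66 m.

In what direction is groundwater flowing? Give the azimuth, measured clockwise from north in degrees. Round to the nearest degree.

With h = a·x + b·y + c and MW-1 as origin, the differences give:
  110·a + 25·b = -1.46
  80·a + (-95)·b = -3.17
Eliminate b (×(-95) and ×25, subtract): -12450·a = 217.950 → a = ∂h/∂x = -0.01751
Back-substitute: b = ∂h/∂y = +0.01863.
Flow direction (−∇h) has components (+0.01751 E, -0.01863 N).
Azimuth = atan2(E, N) = atan2(+0.01751, -0.01863) = 136.8° ≈ 137°.

137°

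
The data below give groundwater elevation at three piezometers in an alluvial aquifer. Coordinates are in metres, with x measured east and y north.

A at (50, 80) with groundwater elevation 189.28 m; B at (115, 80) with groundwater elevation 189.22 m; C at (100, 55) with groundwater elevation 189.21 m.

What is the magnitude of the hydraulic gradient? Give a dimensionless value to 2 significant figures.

With h = a·x + b·y + c and A as origin, the differences give:
  65·a + 0·b = -0.06
  50·a + (-25)·b = -0.07
Eliminate b (×(-25) and ×0, subtract): -1625·a = 1.500 → a = ∂h/∂x = -0.0009231
Back-substitute: b = ∂h/∂y = +0.0009538.
|∇h| = √(-0.0009231² + 0.0009538²) = 0.001327

0.0013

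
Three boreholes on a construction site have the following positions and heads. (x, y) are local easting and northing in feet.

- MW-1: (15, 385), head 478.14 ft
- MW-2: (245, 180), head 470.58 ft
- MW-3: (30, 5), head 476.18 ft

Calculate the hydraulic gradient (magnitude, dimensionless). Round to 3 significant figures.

0.0296

Three-point gradient (reference MW-1): Δ to MW-2 = (230, -205, -7.56), Δ to MW-3 = (15, -380, -1.96).
∂h/∂x = -0.02930, ∂h/∂y = +0.004001 (det = -84325).
|∇h| = √(-0.02930² + 0.004001²) = 0.02957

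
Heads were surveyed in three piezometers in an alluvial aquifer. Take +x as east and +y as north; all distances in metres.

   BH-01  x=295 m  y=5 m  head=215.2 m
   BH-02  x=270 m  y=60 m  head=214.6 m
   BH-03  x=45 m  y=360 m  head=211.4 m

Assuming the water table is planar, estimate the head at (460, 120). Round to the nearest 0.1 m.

Taking BH-01 as reference: BH-02−BH-01 = (-25, 55, -0.6); BH-03−BH-01 = (-250, 355, -3.8).
Solve a·Δx + b·Δy = Δh: det = (-25)·355 − (-250)·55 = 4875.
∂h/∂x = [(-0.6)·355 − (-3.8)·55] / 4875 = -0.0008205
∂h/∂y = [(-25)·(-3.8) − (-250)·(-0.6)] / 4875 = -0.01128
h(460, 120) = 215.2 + (-0.0008205)·(165) + (-0.01128)·(115) = 215.2 -0.135 -1.297 = 213.767 m.

213.8 m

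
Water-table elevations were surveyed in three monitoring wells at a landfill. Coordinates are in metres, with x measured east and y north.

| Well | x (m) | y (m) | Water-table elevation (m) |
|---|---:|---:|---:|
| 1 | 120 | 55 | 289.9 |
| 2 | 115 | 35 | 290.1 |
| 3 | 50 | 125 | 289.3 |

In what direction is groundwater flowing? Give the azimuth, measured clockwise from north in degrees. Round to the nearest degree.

Three-point gradient (reference 1): Δ to 2 = (-5, -20, +0.2), Δ to 3 = (-70, 70, -0.6).
∂h/∂x = -0.001143, ∂h/∂y = -0.009714 (det = -1750).
Flow direction (−∇h) has components (+0.001143 E, +0.009714 N).
Azimuth = atan2(E, N) = atan2(+0.001143, +0.009714) = 6.7° ≈ 007°.

007°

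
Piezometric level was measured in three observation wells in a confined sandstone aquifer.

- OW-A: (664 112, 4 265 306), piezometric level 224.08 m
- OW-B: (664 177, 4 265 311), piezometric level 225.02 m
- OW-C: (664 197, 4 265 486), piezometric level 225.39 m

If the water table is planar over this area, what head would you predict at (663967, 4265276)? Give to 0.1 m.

Differences from OW-A: to OW-B (Δx, Δy, Δh) = (65, 5, +0.94); to OW-C = (85, 180, +1.31).
Solve a·Δx + b·Δy = Δh: det = 65·180 − 85·5 = 11275.
∂h/∂x = [(+0.94)·180 − (+1.31)·5] / 11275 = +0.01443
∂h/∂y = [65·(+1.31) − 85·(+0.94)] / 11275 = +0.0004656
h(663967, 4265276) = 224.08 + (+0.01443)·(-145) + (+0.0004656)·(-30) = 224.08 -2.092 -0.014 = 221.974 m.

222.0 m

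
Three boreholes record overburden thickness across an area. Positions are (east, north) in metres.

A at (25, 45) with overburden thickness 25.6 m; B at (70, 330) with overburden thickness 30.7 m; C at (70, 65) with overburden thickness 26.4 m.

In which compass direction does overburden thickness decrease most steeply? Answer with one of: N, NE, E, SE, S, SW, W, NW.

With d = a·x + b·y + c and A as origin, the differences give:
  45·a + 285·b = +5.1
  45·a + 20·b = +0.8
Eliminate b (×20 and ×285, subtract): -11925·a = -126.00 → a = ∂d/∂x = +0.01057
Back-substitute: b = ∂d/∂y = +0.01623.
Steepest decrease is along −∇f = (-0.01057 E, -0.01623 N) → southwest.

SW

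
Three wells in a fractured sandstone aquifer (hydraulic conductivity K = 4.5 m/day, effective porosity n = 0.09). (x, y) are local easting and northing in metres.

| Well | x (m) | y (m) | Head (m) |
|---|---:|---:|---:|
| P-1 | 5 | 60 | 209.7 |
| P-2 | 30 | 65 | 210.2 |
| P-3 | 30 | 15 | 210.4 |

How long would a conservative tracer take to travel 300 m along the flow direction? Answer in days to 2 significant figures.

280 days

Taking P-1 as reference: P-2−P-1 = (25, 5, +0.5); P-3−P-1 = (25, -45, +0.7).
Solve a·Δx + b·Δy = Δh: det = 25·(-45) − 25·5 = -1250.
∂h/∂x = [(+0.5)·(-45) − (+0.7)·5] / -1250 = +0.02080
∂h/∂y = [25·(+0.7) − 25·(+0.5)] / -1250 = -0.004000
|∇h| = √(0.02080² + -0.004000²) = 0.02118
Seepage velocity v = K·i/n = 4.5 × 0.02118 / 0.09 = 1.059 m/day.
t = 300 / 1.059 = 283.3 days.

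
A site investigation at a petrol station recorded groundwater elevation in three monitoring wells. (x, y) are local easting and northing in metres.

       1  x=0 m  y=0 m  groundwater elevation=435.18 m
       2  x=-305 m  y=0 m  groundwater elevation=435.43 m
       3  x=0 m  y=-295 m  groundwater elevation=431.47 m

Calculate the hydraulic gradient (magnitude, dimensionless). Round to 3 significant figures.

∂h/∂x = (435.43 − 435.18) / (-305 − 0) = -0.0008197
∂h/∂y = (431.47 − 435.18) / (-295 − 0) = +0.01258
|∇h| = √(-0.0008197² + 0.01258²) = 0.01261

0.0126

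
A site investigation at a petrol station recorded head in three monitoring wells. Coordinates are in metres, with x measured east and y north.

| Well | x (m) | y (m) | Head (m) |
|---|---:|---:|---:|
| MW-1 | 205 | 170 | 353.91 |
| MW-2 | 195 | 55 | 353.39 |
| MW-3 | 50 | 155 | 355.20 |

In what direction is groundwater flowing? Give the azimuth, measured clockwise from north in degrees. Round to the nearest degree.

121°

Differences from MW-1: to MW-2 (Δx, Δy, Δh) = (-10, -115, -0.52); to MW-3 = (-155, -15, +1.29).
Solve a·Δx + b·Δy = Δh: det = (-10)·(-15) − (-155)·(-115) = -17675.
∂h/∂x = [(-0.52)·(-15) − (+1.29)·(-115)] / -17675 = -0.008835
∂h/∂y = [(-10)·(+1.29) − (-155)·(-0.52)] / -17675 = +0.005290
Flow direction (−∇h) has components (+0.008835 E, -0.005290 N).
Azimuth = atan2(E, N) = atan2(+0.008835, -0.005290) = 120.9° ≈ 121°.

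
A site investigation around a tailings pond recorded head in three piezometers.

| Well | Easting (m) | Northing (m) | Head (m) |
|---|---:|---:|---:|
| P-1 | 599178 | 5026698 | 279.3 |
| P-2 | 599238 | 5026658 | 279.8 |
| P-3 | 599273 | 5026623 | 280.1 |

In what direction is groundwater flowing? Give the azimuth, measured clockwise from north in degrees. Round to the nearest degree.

Differences from P-1: to P-2 (Δx, Δy, Δh) = (60, -40, +0.5); to P-3 = (95, -75, +0.8).
Determinant of the coordinate differences = 60·(-75) − 95·(-40) = -700.
∂h/∂x = [(+0.5)·(-75) − (+0.8)·(-40)] / -700 = +0.007857
∂h/∂y = [60·(+0.8) − 95·(+0.5)] / -700 = -0.0007143
Flow direction (−∇h) has components (-0.007857 E, +0.0007143 N).
Azimuth = atan2(E, N) = atan2(-0.007857, +0.0007143) = 275.2° ≈ 275°.

275°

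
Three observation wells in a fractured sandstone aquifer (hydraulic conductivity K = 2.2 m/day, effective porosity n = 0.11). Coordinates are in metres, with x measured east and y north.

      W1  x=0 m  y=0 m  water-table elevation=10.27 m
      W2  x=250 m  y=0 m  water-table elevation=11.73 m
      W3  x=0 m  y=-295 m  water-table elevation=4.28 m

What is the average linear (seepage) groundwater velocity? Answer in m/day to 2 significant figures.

0.42 m/day

∂h/∂x = (11.73 − 10.27) / (250 − 0) = +0.005840
∂h/∂y = (4.28 − 10.27) / (-295 − 0) = +0.02031
|∇h| = √(0.005840² + 0.02031²) = 0.02113
Seepage velocity v = K·i/n = 2.2 × 0.02113 / 0.11 = 0.4226 m/day.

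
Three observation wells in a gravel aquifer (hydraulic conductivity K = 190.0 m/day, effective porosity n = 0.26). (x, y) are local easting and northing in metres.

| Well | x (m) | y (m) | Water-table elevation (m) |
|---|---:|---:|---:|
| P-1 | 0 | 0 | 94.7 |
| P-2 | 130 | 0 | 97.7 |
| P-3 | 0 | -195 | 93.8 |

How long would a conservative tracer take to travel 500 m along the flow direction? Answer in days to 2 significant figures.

29 days

∂h/∂x = (97.7 − 94.7) / (130 − 0) = +0.02308
∂h/∂y = (93.8 − 94.7) / (-195 − 0) = +0.004615
|∇h| = √(0.02308² + 0.004615²) = 0.02354
Seepage velocity v = K·i/n = 190.0 × 0.02354 / 0.26 = 17.2 m/day.
t = 500 / 17.2 = 29.07 days.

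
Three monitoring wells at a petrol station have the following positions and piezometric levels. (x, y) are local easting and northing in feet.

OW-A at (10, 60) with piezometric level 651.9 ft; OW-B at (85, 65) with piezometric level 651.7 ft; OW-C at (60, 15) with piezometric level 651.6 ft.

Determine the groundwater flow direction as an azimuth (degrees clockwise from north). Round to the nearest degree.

140°

Taking OW-A as reference: OW-B−OW-A = (75, 5, -0.2); OW-C−OW-A = (50, -45, -0.3).
Determinant of the coordinate differences = 75·(-45) − 50·5 = -3625.
∂h/∂x = [(-0.2)·(-45) − (-0.3)·5] / -3625 = -0.002897
∂h/∂y = [75·(-0.3) − 50·(-0.2)] / -3625 = +0.003448
Flow direction (−∇h) has components (+0.002897 E, -0.003448 N).
Azimuth = atan2(E, N) = atan2(+0.002897, -0.003448) = 140.0° ≈ 140°.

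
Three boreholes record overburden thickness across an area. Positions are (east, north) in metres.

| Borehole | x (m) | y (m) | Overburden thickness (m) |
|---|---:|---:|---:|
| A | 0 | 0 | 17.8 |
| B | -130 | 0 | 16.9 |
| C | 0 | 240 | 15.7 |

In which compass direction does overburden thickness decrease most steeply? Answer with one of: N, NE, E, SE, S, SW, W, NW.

NW

∂d/∂x = (16.9 − 17.8) / (-130 − 0) = +0.006923
∂d/∂y = (15.7 − 17.8) / (240 − 0) = -0.008750
Steepest decrease is along −∇f = (-0.006923 E, +0.008750 N) → northwest.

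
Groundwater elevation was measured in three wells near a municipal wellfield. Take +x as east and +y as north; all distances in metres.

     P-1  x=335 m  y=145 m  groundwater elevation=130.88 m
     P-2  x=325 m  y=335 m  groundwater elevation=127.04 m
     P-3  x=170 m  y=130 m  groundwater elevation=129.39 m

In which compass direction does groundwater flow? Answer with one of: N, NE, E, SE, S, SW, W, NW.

Three-point gradient (reference P-1): Δ to P-2 = (-10, 190, -3.84), Δ to P-3 = (-165, -15, -1.49).
∂h/∂x = +0.01082, ∂h/∂y = -0.01964 (det = 31500).
Flow = −∇h = (-0.01082 east, +0.01964 north), which points northwest.

NW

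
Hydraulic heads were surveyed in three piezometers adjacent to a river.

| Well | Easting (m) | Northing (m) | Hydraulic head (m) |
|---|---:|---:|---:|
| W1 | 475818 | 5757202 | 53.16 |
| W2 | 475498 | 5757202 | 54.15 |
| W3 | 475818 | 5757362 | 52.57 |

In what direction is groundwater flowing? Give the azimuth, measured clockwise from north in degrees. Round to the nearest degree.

040°

∂h/∂x = (54.15 − 53.16) / (475498 − 475818) = -0.003094
∂h/∂y = (52.57 − 53.16) / (5757362 − 5757202) = -0.003687
Flow direction (−∇h) has components (+0.003094 E, +0.003687 N).
Azimuth = atan2(E, N) = atan2(+0.003094, +0.003687) = 40.0° ≈ 040°.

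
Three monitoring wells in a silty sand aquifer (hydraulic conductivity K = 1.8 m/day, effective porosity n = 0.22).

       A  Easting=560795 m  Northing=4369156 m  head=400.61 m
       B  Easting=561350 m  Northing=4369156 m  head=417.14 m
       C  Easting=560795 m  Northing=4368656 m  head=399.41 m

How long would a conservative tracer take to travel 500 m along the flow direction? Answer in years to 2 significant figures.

∂h/∂x = (417.14 − 400.61) / (561350 − 560795) = +0.02978
∂h/∂y = (399.41 − 400.61) / (4368656 − 4369156) = +0.002400
|∇h| = √(0.02978² + 0.002400²) = 0.02988
Seepage velocity v = K·i/n = 1.8 × 0.02988 / 0.22 = 0.2445 m/day.
t = 500 / 0.2445 = 2045 days = 5.6 years.

5.6 years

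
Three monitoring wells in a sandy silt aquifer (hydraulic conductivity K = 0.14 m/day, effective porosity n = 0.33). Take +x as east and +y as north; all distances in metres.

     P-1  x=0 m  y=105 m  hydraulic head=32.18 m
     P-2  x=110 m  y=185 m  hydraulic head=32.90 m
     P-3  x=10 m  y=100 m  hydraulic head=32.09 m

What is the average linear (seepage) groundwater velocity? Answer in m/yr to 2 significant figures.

2.0 m/yr

Taking P-1 as reference: P-2−P-1 = (110, 80, +0.72); P-3−P-1 = (10, -5, -0.09).
Solve a·Δx + b·Δy = Δh: det = 110·(-5) − 10·80 = -1350.
∂h/∂x = [(+0.72)·(-5) − (-0.09)·80] / -1350 = -0.002667
∂h/∂y = [110·(-0.09) − 10·(+0.72)] / -1350 = +0.01267
|∇h| = √(-0.002667² + 0.01267²) = 0.01295
Seepage velocity v = K·i/n = 0.14 × 0.01295 / 0.33 = 0.005494 m/day = 2.007 m/yr.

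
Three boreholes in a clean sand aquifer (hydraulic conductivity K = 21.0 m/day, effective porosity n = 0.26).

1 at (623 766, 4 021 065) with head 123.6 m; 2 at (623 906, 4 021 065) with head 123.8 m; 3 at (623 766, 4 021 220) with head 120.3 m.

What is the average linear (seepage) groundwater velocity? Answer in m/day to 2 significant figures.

1.7 m/day

∂h/∂x = (123.8 − 123.6) / (623906 − 623766) = +0.001429
∂h/∂y = (120.3 − 123.6) / (4021220 − 4021065) = -0.02129
|∇h| = √(0.001429² + -0.02129²) = 0.02134
Seepage velocity v = K·i/n = 21.0 × 0.02134 / 0.26 = 1.724 m/day.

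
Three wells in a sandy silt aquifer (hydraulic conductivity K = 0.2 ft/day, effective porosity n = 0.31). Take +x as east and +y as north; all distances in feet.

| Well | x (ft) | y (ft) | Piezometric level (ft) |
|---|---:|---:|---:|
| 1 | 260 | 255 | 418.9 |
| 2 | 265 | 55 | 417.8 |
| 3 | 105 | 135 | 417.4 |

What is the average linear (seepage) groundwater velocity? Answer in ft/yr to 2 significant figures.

With h = a·x + b·y + c and 1 as origin, the differences give:
  5·a + (-200)·b = -1.1
  (-155)·a + (-120)·b = -1.5
Eliminate b (×(-120) and ×(-200), subtract): -31600·a = -168.00 → a = ∂h/∂x = +0.005316
Back-substitute: b = ∂h/∂y = +0.005633.
|∇h| = √(0.005316² + 0.005633²) = 0.007745
Seepage velocity v = K·i/n = 0.2 × 0.007745 / 0.31 = 0.004997 ft/day = 1.825 ft/yr.

1.8 ft/yr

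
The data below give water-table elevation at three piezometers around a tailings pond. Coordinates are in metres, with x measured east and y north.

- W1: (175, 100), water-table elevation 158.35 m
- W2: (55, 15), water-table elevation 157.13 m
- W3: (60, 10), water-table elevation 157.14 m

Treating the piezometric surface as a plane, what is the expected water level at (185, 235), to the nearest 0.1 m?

Taking W1 as reference: W2−W1 = (-120, -85, -1.22); W3−W1 = (-115, -90, -1.21).
Solve a·Δx + b·Δy = Δh: det = (-120)·(-90) − (-115)·(-85) = 1025.
∂h/∂x = [(-1.22)·(-90) − (-1.21)·(-85)] / 1025 = +0.006780
∂h/∂y = [(-120)·(-1.21) − (-115)·(-1.22)] / 1025 = +0.004780
h(185, 235) = 158.35 + (+0.006780)·(10) + (+0.004780)·(135) = 158.35 +0.068 +0.645 = 159.063 m.

159.1 m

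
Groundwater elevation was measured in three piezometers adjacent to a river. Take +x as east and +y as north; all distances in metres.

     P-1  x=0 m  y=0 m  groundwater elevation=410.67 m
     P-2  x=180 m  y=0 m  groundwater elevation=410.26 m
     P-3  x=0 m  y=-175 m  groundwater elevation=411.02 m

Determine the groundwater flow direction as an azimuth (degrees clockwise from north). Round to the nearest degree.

049°

∂h/∂x = (410.26 − 410.67) / (180 − 0) = -0.002278
∂h/∂y = (411.02 − 410.67) / (-175 − 0) = -0.002000
Flow direction (−∇h) has components (+0.002278 E, +0.002000 N).
Azimuth = atan2(E, N) = atan2(+0.002278, +0.002000) = 48.7° ≈ 049°.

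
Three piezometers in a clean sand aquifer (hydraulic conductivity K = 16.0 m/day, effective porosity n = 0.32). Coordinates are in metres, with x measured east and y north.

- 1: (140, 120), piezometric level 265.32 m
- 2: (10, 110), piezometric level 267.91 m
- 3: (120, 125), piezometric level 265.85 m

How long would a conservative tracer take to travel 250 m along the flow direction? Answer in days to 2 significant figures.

Taking 1 as reference: 2−1 = (-130, -10, +2.59); 3−1 = (-20, 5, +0.53).
Determinant of the coordinate differences = (-130)·5 − (-20)·(-10) = -850.
∂h/∂x = [(+2.59)·5 − (+0.53)·(-10)] / -850 = -0.02147
∂h/∂y = [(-130)·(+0.53) − (-20)·(+2.59)] / -850 = +0.02012
|∇h| = √(-0.02147² + 0.02012²) = 0.02942
Seepage velocity v = K·i/n = 16.0 × 0.02942 / 0.32 = 1.471 m/day.
t = 250 / 1.471 = 170 days.

170 days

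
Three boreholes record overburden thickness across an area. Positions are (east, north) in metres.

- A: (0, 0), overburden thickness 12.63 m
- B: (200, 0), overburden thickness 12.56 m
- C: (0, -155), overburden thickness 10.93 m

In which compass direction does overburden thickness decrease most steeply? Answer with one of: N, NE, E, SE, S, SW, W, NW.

∂d/∂x = (12.56 − 12.63) / (200 − 0) = -0.0003500
∂d/∂y = (10.93 − 12.63) / (-155 − 0) = +0.01097
Steepest decrease is along −∇f = (+0.0003500 E, -0.01097 N) → south.

S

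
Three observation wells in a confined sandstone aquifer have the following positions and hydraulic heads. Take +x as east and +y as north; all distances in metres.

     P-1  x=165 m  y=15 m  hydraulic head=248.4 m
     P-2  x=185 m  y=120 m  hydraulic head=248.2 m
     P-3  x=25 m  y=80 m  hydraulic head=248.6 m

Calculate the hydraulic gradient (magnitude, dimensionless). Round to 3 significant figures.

With h = a·x + b·y + c and P-1 as origin, the differences give:
  20·a + 105·b = -0.2
  (-140)·a + 65·b = +0.2
Eliminate b (×65 and ×105, subtract): 16000·a = -34.00 → a = ∂h/∂x = -0.002125
Back-substitute: b = ∂h/∂y = -0.001500.
|∇h| = √(-0.002125² + -0.001500²) = 0.002601

0.00260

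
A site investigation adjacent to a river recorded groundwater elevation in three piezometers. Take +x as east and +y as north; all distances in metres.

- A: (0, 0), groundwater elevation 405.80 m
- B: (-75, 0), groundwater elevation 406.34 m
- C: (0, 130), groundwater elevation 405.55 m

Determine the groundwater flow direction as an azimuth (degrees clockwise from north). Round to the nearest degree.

∂h/∂x = (406.34 − 405.80) / (-75 − 0) = -0.007200
∂h/∂y = (405.55 − 405.80) / (130 − 0) = -0.001923
Flow direction (−∇h) has components (+0.007200 E, +0.001923 N).
Azimuth = atan2(E, N) = atan2(+0.007200, +0.001923) = 75.0° ≈ 075°.

075°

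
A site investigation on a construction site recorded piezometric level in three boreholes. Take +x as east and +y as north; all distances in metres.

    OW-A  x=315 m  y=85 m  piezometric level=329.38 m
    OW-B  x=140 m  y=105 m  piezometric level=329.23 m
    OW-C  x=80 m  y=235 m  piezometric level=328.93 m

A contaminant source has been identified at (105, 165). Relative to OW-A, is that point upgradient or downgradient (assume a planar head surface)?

downgradient

Three-point gradient (reference OW-A): Δ to OW-B = (-175, 20, -0.15), Δ to OW-C = (-235, 150, -0.45).
∂h/∂x = +0.0006265, ∂h/∂y = -0.002019 (det = -21550).
Head at (105, 165) = 329.38 + (+0.0006265)·(-210) + (-0.002019)·(80) = 329.09 m.
That is lower than the 329.38 m at OW-A, so the point is downgradient.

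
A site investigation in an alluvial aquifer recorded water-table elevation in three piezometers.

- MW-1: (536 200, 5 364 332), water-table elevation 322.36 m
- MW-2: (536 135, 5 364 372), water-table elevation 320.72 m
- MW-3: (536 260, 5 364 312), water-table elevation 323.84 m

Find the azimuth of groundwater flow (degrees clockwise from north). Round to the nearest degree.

275°

With h = a·x + b·y + c and MW-1 as origin, the differences give:
  (-65)·a + 40·b = -1.64
  60·a + (-20)·b = +1.48
Eliminate b (×(-20) and ×40, subtract): -1100·a = -26.400 → a = ∂h/∂x = +0.02400
Back-substitute: b = ∂h/∂y = -0.002000.
Flow direction (−∇h) has components (-0.02400 E, +0.002000 N).
Azimuth = atan2(E, N) = atan2(-0.02400, +0.002000) = 274.8° ≈ 275°.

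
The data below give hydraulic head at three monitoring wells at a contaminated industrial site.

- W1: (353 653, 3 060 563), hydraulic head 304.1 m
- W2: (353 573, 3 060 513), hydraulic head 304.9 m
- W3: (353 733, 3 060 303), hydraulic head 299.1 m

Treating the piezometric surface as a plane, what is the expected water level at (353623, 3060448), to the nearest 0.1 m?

303.1 m

Differences from W1: to W2 (Δx, Δy, Δh) = (-80, -50, +0.8); to W3 = (80, -260, -5.0).
Determinant of the coordinate differences = (-80)·(-260) − 80·(-50) = 24800.
∂h/∂x = [(+0.8)·(-260) − (-5.0)·(-50)] / 24800 = -0.01847
∂h/∂y = [(-80)·(-5.0) − 80·(+0.8)] / 24800 = +0.01355
h(353623, 3060448) = 304.1 + (-0.01847)·(-30) + (+0.01355)·(-115) = 304.1 +0.554 -1.558 = 303.096 m.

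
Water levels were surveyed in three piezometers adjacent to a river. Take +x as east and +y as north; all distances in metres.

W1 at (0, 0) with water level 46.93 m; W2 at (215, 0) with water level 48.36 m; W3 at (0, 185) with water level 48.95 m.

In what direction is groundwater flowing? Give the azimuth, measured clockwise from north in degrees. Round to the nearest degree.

211°

∂h/∂x = (48.36 − 46.93) / (215 − 0) = +0.006651
∂h/∂y = (48.95 − 46.93) / (185 − 0) = +0.01092
Flow direction (−∇h) has components (-0.006651 E, -0.01092 N).
Azimuth = atan2(E, N) = atan2(-0.006651, -0.01092) = 211.3° ≈ 211°.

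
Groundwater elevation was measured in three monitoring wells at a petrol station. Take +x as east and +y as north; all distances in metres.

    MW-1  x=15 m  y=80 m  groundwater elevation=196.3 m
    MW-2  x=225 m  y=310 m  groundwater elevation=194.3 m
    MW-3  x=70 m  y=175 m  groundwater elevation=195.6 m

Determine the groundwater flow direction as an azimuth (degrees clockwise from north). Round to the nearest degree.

038°

Taking MW-1 as reference: MW-2−MW-1 = (210, 230, -2.0); MW-3−MW-1 = (55, 95, -0.7).
Determinant of the coordinate differences = 210·95 − 55·230 = 7300.
∂h/∂x = [(-2.0)·95 − (-0.7)·230] / 7300 = -0.003973
∂h/∂y = [210·(-0.7) − 55·(-2.0)] / 7300 = -0.005068
Flow direction (−∇h) has components (+0.003973 E, +0.005068 N).
Azimuth = atan2(E, N) = atan2(+0.003973, +0.005068) = 38.1° ≈ 038°.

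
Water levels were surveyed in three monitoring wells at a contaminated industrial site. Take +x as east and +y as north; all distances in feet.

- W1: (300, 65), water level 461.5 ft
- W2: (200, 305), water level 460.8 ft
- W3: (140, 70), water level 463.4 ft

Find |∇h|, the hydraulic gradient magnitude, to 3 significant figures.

Taking W1 as reference: W2−W1 = (-100, 240, -0.7); W3−W1 = (-160, 5, +1.9).
Solve a·Δx + b·Δy = Δh: det = (-100)·5 − (-160)·240 = 37900.
∂h/∂x = [(-0.7)·5 − (+1.9)·240] / 37900 = -0.01212
∂h/∂y = [(-100)·(+1.9) − (-160)·(-0.7)] / 37900 = -0.007968
|∇h| = √(-0.01212² + -0.007968²) = 0.0145

0.0145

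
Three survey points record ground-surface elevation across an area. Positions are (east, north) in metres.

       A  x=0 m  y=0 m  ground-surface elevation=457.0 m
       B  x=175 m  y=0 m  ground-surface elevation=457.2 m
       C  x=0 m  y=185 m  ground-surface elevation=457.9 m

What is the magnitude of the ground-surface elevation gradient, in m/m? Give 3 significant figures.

0.00500 m/m

∂z/∂x = (457.2 − 457.0) / (175 − 0) = +0.001143
∂z/∂y = (457.9 − 457.0) / (185 − 0) = +0.004865
|∇f| = √(0.001143² + 0.004865²) = 0.004997 m/m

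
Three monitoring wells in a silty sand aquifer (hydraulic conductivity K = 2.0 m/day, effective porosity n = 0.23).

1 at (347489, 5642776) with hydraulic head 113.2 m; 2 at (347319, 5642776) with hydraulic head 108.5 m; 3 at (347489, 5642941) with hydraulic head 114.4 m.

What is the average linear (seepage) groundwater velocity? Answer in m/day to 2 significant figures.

0.25 m/day

∂h/∂x = (108.5 − 113.2) / (347319 − 347489) = +0.02765
∂h/∂y = (114.4 − 113.2) / (5642941 − 5642776) = +0.007273
|∇h| = √(0.02765² + 0.007273²) = 0.02859
Seepage velocity v = K·i/n = 2.0 × 0.02859 / 0.23 = 0.2486 m/day.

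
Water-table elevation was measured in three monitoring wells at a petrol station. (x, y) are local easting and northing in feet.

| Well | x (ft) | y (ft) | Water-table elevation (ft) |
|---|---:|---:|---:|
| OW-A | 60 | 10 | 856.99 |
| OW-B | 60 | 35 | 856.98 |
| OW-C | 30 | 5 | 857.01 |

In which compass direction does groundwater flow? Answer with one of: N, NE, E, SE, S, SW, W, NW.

NE

Taking OW-A as reference: OW-B−OW-A = (0, 25, -0.01); OW-C−OW-A = (-30, -5, +0.02).
Solve a·Δx + b·Δy = Δh: det = 0·(-5) − (-30)·25 = 750.
∂h/∂x = [(-0.01)·(-5) − (+0.02)·25] / 750 = -0.0006000
∂h/∂y = [0·(+0.02) − (-30)·(-0.01)] / 750 = -0.0004000
Flow = −∇h = (+0.0006000 east, +0.0004000 north), which points northeast.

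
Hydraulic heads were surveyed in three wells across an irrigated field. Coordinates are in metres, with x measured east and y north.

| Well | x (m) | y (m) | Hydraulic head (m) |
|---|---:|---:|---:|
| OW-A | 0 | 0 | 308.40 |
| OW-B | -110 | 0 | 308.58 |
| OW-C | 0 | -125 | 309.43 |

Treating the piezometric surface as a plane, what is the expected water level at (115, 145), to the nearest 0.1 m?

307.0 m

∂h/∂x = (308.58 − 308.40) / (-110 − 0) = -0.001636
∂h/∂y = (309.43 − 308.40) / (-125 − 0) = -0.008240
h(115, 145) = 308.40 + (-0.001636)·(115) + (-0.008240)·(145) = 308.40 -0.188 -1.195 = 307.017 m.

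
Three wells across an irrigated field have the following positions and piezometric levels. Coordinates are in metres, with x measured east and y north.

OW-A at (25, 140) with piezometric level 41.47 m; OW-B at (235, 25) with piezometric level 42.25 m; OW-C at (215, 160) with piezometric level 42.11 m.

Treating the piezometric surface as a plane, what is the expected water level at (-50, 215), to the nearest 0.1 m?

41.2 m

Three-point gradient (reference OW-A): Δ to OW-B = (210, -115, +0.78), Δ to OW-C = (190, 20, +0.64).
∂h/∂x = +0.003424, ∂h/∂y = -0.0005298 (det = 26050).
h(-50, 215) = 41.47 + (+0.003424)·(-75) + (-0.0005298)·(75) = 41.47 -0.257 -0.040 = 41.173 m.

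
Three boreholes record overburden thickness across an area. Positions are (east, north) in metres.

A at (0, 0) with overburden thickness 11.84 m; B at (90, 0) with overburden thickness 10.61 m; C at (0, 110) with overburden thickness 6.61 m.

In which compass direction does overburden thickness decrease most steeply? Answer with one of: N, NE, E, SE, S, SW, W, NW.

∂d/∂x = (10.61 − 11.84) / (90 − 0) = -0.01367
∂d/∂y = (6.61 − 11.84) / (110 − 0) = -0.04755
Steepest decrease is along −∇f = (+0.01367 E, +0.04755 N) → north.

N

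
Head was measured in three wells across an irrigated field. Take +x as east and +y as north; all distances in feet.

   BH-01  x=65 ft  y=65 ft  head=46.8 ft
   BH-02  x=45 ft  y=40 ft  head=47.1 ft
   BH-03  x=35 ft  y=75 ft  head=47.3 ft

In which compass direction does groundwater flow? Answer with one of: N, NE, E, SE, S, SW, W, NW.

Taking BH-01 as reference: BH-02−BH-01 = (-20, -25, +0.3); BH-03−BH-01 = (-30, 10, +0.5).
Determinant of the coordinate differences = (-20)·10 − (-30)·(-25) = -950.
∂h/∂x = [(+0.3)·10 − (+0.5)·(-25)] / -950 = -0.01632
∂h/∂y = [(-20)·(+0.5) − (-30)·(+0.3)] / -950 = +0.001053
Flow = −∇h = (+0.01632 east, -0.001053 north), which points east.

E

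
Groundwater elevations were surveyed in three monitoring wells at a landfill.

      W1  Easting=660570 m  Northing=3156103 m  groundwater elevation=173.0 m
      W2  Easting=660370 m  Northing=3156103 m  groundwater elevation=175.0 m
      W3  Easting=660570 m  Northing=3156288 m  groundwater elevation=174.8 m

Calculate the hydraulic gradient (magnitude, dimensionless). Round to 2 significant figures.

0.014

∂h/∂x = (175.0 − 173.0) / (660370 − 660570) = -0.01000
∂h/∂y = (174.8 − 173.0) / (3156288 − 3156103) = +0.009730
|∇h| = √(-0.01000² + 0.009730²) = 0.01395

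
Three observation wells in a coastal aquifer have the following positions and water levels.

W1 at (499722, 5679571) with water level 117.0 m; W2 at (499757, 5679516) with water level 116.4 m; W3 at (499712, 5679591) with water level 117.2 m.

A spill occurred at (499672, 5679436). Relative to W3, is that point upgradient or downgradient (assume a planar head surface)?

Three-point gradient (reference W1): Δ to W2 = (35, -55, -0.6), Δ to W3 = (-10, 20, +0.2).
∂h/∂x = -0.006667, ∂h/∂y = +0.006667 (det = 150).
Head at (499672, 5679436) = 117.0 + (-0.006667)·(-50) + (+0.006667)·(-135) = 116.43 m.
That is lower than the 117.2 m at W3, so the point is downgradient.

downgradient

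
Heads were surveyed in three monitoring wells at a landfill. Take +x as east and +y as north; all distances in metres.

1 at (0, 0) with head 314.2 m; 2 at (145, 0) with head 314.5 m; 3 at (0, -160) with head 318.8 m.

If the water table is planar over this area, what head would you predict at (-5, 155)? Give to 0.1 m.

309.7 m

∂h/∂x = (314.5 − 314.2) / (145 − 0) = +0.002069
∂h/∂y = (318.8 − 314.2) / (-160 − 0) = -0.02875
h(-5, 155) = 314.2 + (+0.002069)·(-5) + (-0.02875)·(155) = 314.2 -0.010 -4.456 = 309.733 m.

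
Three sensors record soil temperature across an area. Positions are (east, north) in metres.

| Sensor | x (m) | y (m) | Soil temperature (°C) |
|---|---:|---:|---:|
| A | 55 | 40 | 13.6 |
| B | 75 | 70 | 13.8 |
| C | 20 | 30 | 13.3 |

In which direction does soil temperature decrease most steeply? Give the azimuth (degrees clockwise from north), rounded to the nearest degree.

262°

Taking A as reference: B−A = (20, 30, +0.2); C−A = (-35, -10, -0.3).
Solve a·Δx + b·Δy = ΔT: det = 20·(-10) − (-35)·30 = 850.
∂T/∂x = [(+0.2)·(-10) − (-0.3)·30] / 850 = +0.008235
∂T/∂y = [20·(-0.3) − (-35)·(+0.2)] / 850 = +0.001176
Steepest decrease is along −∇f: components (-0.008235 E, -0.001176 N).
Azimuth = atan2(-0.008235, -0.001176) = 261.9° ≈ 262°.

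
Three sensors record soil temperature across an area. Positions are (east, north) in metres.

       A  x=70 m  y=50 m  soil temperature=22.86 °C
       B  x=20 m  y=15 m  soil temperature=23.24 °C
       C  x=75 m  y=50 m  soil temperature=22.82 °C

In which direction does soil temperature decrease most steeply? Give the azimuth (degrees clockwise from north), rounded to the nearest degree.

With T = a·x + b·y + c and A as origin, the differences give:
  (-50)·a + (-35)·b = +0.38
  5·a + 0·b = -0.04
Eliminate b (×0 and ×(-35), subtract): 175·a = -1.400 → a = ∂T/∂x = -0.008000
Back-substitute: b = ∂T/∂y = +0.0005714.
Steepest decrease is along −∇f: components (+0.008000 E, -0.0005714 N).
Azimuth = atan2(+0.008000, -0.0005714) = 94.1° ≈ 094°.

094°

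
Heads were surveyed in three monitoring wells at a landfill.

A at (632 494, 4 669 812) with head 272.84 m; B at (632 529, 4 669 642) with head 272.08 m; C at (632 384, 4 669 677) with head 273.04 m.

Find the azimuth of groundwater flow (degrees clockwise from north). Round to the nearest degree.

Taking A as reference: B−A = (35, -170, -0.76); C−A = (-110, -135, +0.20).
Determinant of the coordinate differences = 35·(-135) − (-110)·(-170) = -23425.
∂h/∂x = [(-0.76)·(-135) − (+0.20)·(-170)] / -23425 = -0.005831
∂h/∂y = [35·(+0.20) − (-110)·(-0.76)] / -23425 = +0.003270
Flow direction (−∇h) has components (+0.005831 E, -0.003270 N).
Azimuth = atan2(E, N) = atan2(+0.005831, -0.003270) = 119.3° ≈ 119°.

119°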